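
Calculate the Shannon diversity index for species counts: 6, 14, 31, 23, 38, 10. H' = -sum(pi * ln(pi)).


Total N = 6 + 14 + 31 + 23 + 38 + 10 = 122
Per-species terms:
  p = 6/122 = 0.049180; ln(p) = -3.012268; p*ln(p) = 0.049180 * (-3.012268) = -0.148143
  p = 14/122 = 0.114754; ln(p) = -2.164965; p*ln(p) = 0.114754 * (-2.164965) = -0.248438
  p = 31/122 = 0.254098; ln(p) = -1.370035; p*ln(p) = 0.254098 * (-1.370035) = -0.348123
  p = 23/122 = 0.188525; ln(p) = -1.668525; p*ln(p) = 0.188525 * (-1.668525) = -0.314559
  p = 38/122 = 0.311475; ln(p) = -1.166436; p*ln(p) = 0.311475 * (-1.166436) = -0.363316
  p = 10/122 = 0.081967; ln(p) = -2.501439; p*ln(p) = 0.081967 * (-2.501439) = -0.205035
sum(p*ln(p)) = (-0.148143) + (-0.248438) + (-0.348123) + (-0.314559) + (-0.363316) + (-0.205035) = -1.627614
H' = -(-1.627614) = 1.627614 ≈ 1.6276

1.6276


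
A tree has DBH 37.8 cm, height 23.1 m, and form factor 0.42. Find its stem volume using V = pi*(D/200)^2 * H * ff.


(D/200)^2 = (37.8/200)^2 = 0.189^2 = 0.035721
BA = 3.141593 * 0.035721 = 0.112221 m^2
V = 0.112221 * 23.1 * 0.42 = 1.08877 ≈ 1.089 m^3

1.089 m^3


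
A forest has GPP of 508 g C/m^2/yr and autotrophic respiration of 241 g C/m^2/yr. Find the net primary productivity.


NPP = GPP - Ra = 508 - 241 = 267 g C/m^2/yr

267 g C/m^2/yr


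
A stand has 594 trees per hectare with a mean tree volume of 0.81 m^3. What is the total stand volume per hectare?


V_stand = 594 * 0.81 = 481.14 ≈ 481.1 m^3/ha

481.1 m^3/ha


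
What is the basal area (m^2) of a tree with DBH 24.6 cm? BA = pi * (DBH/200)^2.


D/200 = 24.6/200 = 0.123 m
(D/200)^2 = 0.123^2 = 0.015129
BA = 3.141593 * 0.015129 = 0.0475292 ≈ 0.0475 m^2

0.0475 m^2


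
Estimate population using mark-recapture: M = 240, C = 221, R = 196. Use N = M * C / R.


N = M * C / R = 240 * 221 / 196 = 53040 / 196 = 270.61 ≈ 271

271 individuals


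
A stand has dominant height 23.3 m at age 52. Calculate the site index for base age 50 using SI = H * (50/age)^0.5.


50/52 = 0.961538
(0.961538)^0.5 = 0.980580
SI = 23.3 * 0.980580 = 22.8475 ≈ 22.8 m

22.8 m


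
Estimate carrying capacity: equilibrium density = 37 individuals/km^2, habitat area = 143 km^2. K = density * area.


K = 37 * 143 = 5291 individuals

5291 individuals


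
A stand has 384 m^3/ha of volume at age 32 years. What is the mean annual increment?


MAI = 384 / 32 = 12.00 m^3/ha/yr

12.00 m^3/ha/yr


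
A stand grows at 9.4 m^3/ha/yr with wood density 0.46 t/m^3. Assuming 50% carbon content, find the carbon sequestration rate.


C = 9.4 * 0.46 * 0.5 = 2.162 ≈ 2.16 t C/ha/yr

2.16 t C/ha/yr


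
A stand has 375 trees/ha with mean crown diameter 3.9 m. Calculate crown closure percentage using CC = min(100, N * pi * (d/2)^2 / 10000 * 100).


(d/2)^2 = (3.9/2)^2 = 1.95^2 = 3.8025
Crown area = 3.141593 * 3.8025 = 11.9459 m^2
N * area / 10000 * 100 = 375 * 11.9459 / 10000 * 100 = 44.7971
CC = min(100, 44.7971) = 44.7971 ≈ 44.8%

44.8%


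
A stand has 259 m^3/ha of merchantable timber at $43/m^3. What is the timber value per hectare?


Value = 259 * 43 = $11137/ha

$11137/ha


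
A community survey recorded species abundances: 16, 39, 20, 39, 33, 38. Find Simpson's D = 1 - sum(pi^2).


Total N = 16 + 39 + 20 + 39 + 33 + 38 = 185
Per-species terms:
  p = 16/185 = 0.086486; p^2 = 0.086486^2 = 0.007480
  p = 39/185 = 0.210811; p^2 = 0.210811^2 = 0.044441
  p = 20/185 = 0.108108; p^2 = 0.108108^2 = 0.011687
  p = 39/185 = 0.210811; p^2 = 0.210811^2 = 0.044441
  p = 33/185 = 0.178378; p^2 = 0.178378^2 = 0.031819
  p = 38/185 = 0.205405; p^2 = 0.205405^2 = 0.042191
sum(p^2) = 0.007480 + 0.044441 + 0.011687 + 0.044441 + 0.031819 + 0.042191 = 0.182059
D = 1 - 0.182059 = 0.817941 ≈ 0.8179

0.8179


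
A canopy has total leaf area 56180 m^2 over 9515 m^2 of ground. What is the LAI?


LAI = 56180 / 9515 = 5.9044 ≈ 5.90

5.90


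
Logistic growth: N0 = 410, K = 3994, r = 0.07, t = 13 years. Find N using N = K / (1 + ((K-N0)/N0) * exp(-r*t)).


(K - N0)/N0 = (3994 - 410)/410 = 3584/410 = 8.74146
r*t = 0.07 * 13 = 0.91; exp(-0.91) = 0.402524
8.74146 * 0.402524 = 3.51865
1 + 3.51865 = 4.51865
N = 3994 / 4.51865 = 883.892 ≈ 884

884


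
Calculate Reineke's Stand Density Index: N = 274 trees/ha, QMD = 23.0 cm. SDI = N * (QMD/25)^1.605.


QMD/25 = 23.0/25 = 0.92
(0.92)^1.605 = exp(1.605 * ln(0.92)) = exp(1.605 * (-0.0833816)) = exp(-0.133827) = 0.874741
SDI = 274 * 0.874741 = 239.679 ≈ 240

240


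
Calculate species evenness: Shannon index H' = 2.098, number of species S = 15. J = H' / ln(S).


ln(15) = 2.70805
J = H' / ln(S) = 2.098 / 2.70805 = 0.774727 ≈ 0.7747

0.7747


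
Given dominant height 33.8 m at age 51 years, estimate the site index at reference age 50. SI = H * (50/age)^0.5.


50/51 = 0.980392
(0.980392)^0.5 = 0.990147
SI = 33.8 * 0.990147 = 33.4670 ≈ 33.5 m

33.5 m


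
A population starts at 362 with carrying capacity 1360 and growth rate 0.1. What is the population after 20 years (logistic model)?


(K - N0)/N0 = (1360 - 362)/362 = 998/362 = 2.75691
r*t = 0.1 * 20 = 2; exp(-2) = 0.135335
2.75691 * 0.135335 = 0.373106
1 + 0.373106 = 1.37311
N = 1360 / 1.37311 = 990.452 ≈ 990

990


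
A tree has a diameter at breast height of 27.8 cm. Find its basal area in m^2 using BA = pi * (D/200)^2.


D/200 = 27.8/200 = 0.139 m
(D/200)^2 = 0.139^2 = 0.019321
BA = 3.141593 * 0.019321 = 0.0606987 ≈ 0.0607 m^2

0.0607 m^2


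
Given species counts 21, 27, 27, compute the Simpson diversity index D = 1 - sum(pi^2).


Total N = 21 + 27 + 27 = 75
Per-species terms:
  p = 21/75 = 0.280000; p^2 = 0.280000^2 = 0.078400
  p = 27/75 = 0.360000; p^2 = 0.360000^2 = 0.129600
  p = 27/75 = 0.360000; p^2 = 0.360000^2 = 0.129600
sum(p^2) = 0.078400 + 0.129600 + 0.129600 = 0.337600
D = 1 - 0.337600 = 0.662400 ≈ 0.6624

0.6624


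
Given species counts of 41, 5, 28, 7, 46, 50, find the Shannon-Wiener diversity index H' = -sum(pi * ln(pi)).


Total N = 41 + 5 + 28 + 7 + 46 + 50 = 177
Per-species terms:
  p = 41/177 = 0.231638; ln(p) = -1.462579; p*ln(p) = 0.231638 * (-1.462579) = -0.338789
  p = 5/177 = 0.028249; ln(p) = -3.566697; p*ln(p) = 0.028249 * (-3.566697) = -0.100756
  p = 28/177 = 0.158192; ln(p) = -1.843946; p*ln(p) = 0.158192 * (-1.843946) = -0.291698
  p = 7/177 = 0.039548; ln(p) = -3.230240; p*ln(p) = 0.039548 * (-3.230240) = -0.127750
  p = 46/177 = 0.259887; ln(p) = -1.347508; p*ln(p) = 0.259887 * (-1.347508) = -0.350200
  p = 50/177 = 0.282486; ln(p) = -1.264126; p*ln(p) = 0.282486 * (-1.264126) = -0.357098
sum(p*ln(p)) = (-0.338789) + (-0.100756) + (-0.291698) + (-0.127750) + (-0.350200) + (-0.357098) = -1.566291
H' = -(-1.566291) = 1.566291 ≈ 1.5663

1.5663


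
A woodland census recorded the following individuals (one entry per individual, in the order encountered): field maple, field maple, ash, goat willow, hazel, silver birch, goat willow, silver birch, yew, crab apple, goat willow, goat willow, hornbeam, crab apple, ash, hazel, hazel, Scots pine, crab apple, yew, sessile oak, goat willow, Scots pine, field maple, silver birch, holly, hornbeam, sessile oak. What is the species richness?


Total individuals logged = 28
Distinct species (count of individuals): field maple (3), ash (2), goat willow (5), hazel (3), silver birch (3), yew (2), crab apple (3), hornbeam (2), Scots pine (2), sessile oak (2), holly (1)
Species richness = number of distinct species = 11

11


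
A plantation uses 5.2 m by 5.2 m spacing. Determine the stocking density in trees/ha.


N = 10000 / 5.2^2 = 10000 / 27.04 = 369.822 ≈ 370 trees/ha

370 trees/ha


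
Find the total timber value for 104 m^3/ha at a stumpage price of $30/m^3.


Value = 104 * 30 = $3120/ha

$3120/ha


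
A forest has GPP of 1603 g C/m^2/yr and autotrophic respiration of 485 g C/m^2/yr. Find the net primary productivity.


NPP = GPP - Ra = 1603 - 485 = 1118 g C/m^2/yr

1118 g C/m^2/yr


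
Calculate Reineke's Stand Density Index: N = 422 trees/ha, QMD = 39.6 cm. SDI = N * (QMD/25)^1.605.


QMD/25 = 39.6/25 = 1.584
(1.584)^1.605 = exp(1.605 * ln(1.584)) = exp(1.605 * 0.459953) = exp(0.738225) = 2.09222
SDI = 422 * 2.09222 = 882.917 ≈ 883

883


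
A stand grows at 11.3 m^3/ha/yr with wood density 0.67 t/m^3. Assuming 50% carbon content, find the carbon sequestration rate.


C = 11.3 * 0.67 * 0.5 = 3.7855 ≈ 3.79 t C/ha/yr

3.79 t C/ha/yr


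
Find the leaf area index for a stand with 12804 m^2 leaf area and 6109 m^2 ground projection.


LAI = 12804 / 6109 = 2.0959 ≈ 2.10

2.10


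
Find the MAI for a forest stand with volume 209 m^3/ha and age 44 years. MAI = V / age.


MAI = 209 / 44 = 4.75 m^3/ha/yr

4.75 m^3/ha/yr


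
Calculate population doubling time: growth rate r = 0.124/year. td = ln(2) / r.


td = ln(2) / 0.124 = 0.693147 / 0.124 = 5.58990 ≈ 5.6 years

5.6 years


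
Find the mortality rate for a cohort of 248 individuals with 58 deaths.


Mortality rate = 58 / 248 = 0.233871 ≈ 0.2339

0.2339


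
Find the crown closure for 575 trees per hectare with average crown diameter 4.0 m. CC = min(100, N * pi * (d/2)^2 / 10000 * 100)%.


(d/2)^2 = (4.0/2)^2 = 2^2 = 4
Crown area = 3.141593 * 4 = 12.5664 m^2
N * area / 10000 * 100 = 575 * 12.5664 / 10000 * 100 = 72.2568
CC = min(100, 72.2568) = 72.2568 ≈ 72.3%

72.3%


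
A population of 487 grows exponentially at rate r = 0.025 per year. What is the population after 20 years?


r*t = 0.025 * 20 = 0.5
exp(0.5) = 1.64872
N = 487 * 1.64872 = 802.927 ≈ 803

803


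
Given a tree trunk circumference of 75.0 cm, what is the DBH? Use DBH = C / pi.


DBH = C / pi = 75.0 / 3.141593 = 23.8732 ≈ 23.87 cm

23.87 cm


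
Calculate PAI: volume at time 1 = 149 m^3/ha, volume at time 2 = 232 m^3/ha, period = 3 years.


PAI = (V2 - V1) / period = (232 - 149) / 3 = 83 / 3 = 27.6667 ≈ 27.67 m^3/ha/yr

27.67 m^3/ha/yr


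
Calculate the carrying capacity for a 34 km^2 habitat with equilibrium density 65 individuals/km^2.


K = 65 * 34 = 2210 individuals

2210 individuals


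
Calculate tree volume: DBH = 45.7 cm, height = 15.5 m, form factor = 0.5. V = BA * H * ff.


(D/200)^2 = (45.7/200)^2 = 0.2285^2 = 0.05221225
BA = 3.141593 * 0.05221225 = 0.164030 m^2
V = 0.164030 * 15.5 * 0.5 = 1.27123 ≈ 1.271 m^3

1.271 m^3


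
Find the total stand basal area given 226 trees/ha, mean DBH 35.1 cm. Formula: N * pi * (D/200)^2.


(D/200)^2 = (35.1/200)^2 = 0.1755^2 = 0.03080025
Individual BA = 3.141593 * 0.03080025 = 0.0967618 m^2
Stand BA = 226 * 0.0967618 = 21.8682 ≈ 21.87 m^2/ha

21.87 m^2/ha


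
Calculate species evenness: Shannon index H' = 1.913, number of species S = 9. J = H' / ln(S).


ln(9) = 2.19722
J = H' / ln(S) = 1.913 / 2.19722 = 0.870646 ≈ 0.8706

0.8706


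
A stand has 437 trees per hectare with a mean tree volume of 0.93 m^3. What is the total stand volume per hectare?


V_stand = 437 * 0.93 = 406.41 ≈ 406.4 m^3/ha

406.4 m^3/ha


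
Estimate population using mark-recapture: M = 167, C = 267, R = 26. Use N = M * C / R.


N = M * C / R = 167 * 267 / 26 = 44589 / 26 = 1714.96 ≈ 1715

1715 individuals


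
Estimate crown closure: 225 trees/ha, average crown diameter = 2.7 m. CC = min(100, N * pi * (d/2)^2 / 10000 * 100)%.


(d/2)^2 = (2.7/2)^2 = 1.35^2 = 1.8225
Crown area = 3.141593 * 1.8225 = 5.72555 m^2
N * area / 10000 * 100 = 225 * 5.72555 / 10000 * 100 = 12.8825
CC = min(100, 12.8825) = 12.8825 ≈ 12.9%

12.9%


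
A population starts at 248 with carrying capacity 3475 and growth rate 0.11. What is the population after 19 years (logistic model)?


(K - N0)/N0 = (3475 - 248)/248 = 3227/248 = 13.0121
r*t = 0.11 * 19 = 2.09; exp(-2.09) = 0.123687
13.0121 * 0.123687 = 1.60943
1 + 1.60943 = 2.60943
N = 3475 / 2.60943 = 1331.71 ≈ 1332

1332


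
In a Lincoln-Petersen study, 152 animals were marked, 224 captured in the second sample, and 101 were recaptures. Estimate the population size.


N = M * C / R = 152 * 224 / 101 = 34048 / 101 = 337.11 ≈ 337

337 individuals


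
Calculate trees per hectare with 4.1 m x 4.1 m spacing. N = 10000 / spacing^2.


N = 10000 / 4.1^2 = 10000 / 16.81 = 594.884 ≈ 595 trees/ha

595 trees/ha


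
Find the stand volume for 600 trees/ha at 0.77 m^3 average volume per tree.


V_stand = 600 * 0.77 = 462.0 m^3/ha

462.0 m^3/ha


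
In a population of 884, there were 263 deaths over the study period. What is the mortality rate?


Mortality rate = 263 / 884 = 0.297511 ≈ 0.2975

0.2975


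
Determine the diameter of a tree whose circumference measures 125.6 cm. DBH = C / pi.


DBH = C / pi = 125.6 / 3.141593 = 39.9797 ≈ 39.98 cm

39.98 cm


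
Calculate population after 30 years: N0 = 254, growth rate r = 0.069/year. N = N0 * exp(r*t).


r*t = 0.069 * 30 = 2.07
exp(2.07) = 7.92482
N = 254 * 7.92482 = 2012.90 ≈ 2013

2013


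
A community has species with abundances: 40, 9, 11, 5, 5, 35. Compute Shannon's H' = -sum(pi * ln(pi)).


Total N = 40 + 9 + 11 + 5 + 5 + 35 = 105
Per-species terms:
  p = 40/105 = 0.380952; ln(p) = -0.965082; p*ln(p) = 0.380952 * (-0.965082) = -0.367650
  p = 9/105 = 0.085714; ln(p) = -2.456739; p*ln(p) = 0.085714 * (-2.456739) = -0.210577
  p = 11/105 = 0.104762; ln(p) = -2.256064; p*ln(p) = 0.104762 * (-2.256064) = -0.236350
  p = 5/105 = 0.047619; ln(p) = -3.044523; p*ln(p) = 0.047619 * (-3.044523) = -0.144977
  p = 5/105 = 0.047619; ln(p) = -3.044523; p*ln(p) = 0.047619 * (-3.044523) = -0.144977
  p = 35/105 = 0.333333; ln(p) = -1.098613; p*ln(p) = 0.333333 * (-1.098613) = -0.366204
sum(p*ln(p)) = (-0.367650) + (-0.210577) + (-0.236350) + (-0.144977) + (-0.144977) + (-0.366204) = -1.470735
H' = -(-1.470735) = 1.470735 ≈ 1.4707

1.4707


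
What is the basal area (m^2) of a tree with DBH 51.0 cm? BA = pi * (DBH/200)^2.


D/200 = 51.0/200 = 0.255 m
(D/200)^2 = 0.255^2 = 0.065025
BA = 3.141593 * 0.065025 = 0.204282 ≈ 0.2043 m^2

0.2043 m^2


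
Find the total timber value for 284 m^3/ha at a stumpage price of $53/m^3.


Value = 284 * 53 = $15052/ha

$15052/ha


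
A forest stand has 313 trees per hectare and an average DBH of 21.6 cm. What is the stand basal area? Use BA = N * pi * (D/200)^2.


(D/200)^2 = (21.6/200)^2 = 0.108^2 = 0.011664
Individual BA = 3.141593 * 0.011664 = 0.0366435 m^2
Stand BA = 313 * 0.0366435 = 11.4694 ≈ 11.47 m^2/ha

11.47 m^2/ha


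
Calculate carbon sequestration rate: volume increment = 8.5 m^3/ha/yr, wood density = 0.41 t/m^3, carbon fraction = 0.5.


C = 8.5 * 0.41 * 0.5 = 1.7425 ≈ 1.74 t C/ha/yr

1.74 t C/ha/yr


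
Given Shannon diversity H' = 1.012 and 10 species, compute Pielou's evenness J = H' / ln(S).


ln(10) = 2.30259
J = H' / ln(S) = 1.012 / 2.30259 = 0.439505 ≈ 0.4395

0.4395


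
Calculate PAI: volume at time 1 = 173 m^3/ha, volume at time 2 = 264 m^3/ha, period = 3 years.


PAI = (V2 - V1) / period = (264 - 173) / 3 = 91 / 3 = 30.3333 ≈ 30.33 m^3/ha/yr

30.33 m^3/ha/yr


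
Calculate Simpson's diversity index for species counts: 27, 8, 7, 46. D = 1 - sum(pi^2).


Total N = 27 + 8 + 7 + 46 = 88
Per-species terms:
  p = 27/88 = 0.306818; p^2 = 0.306818^2 = 0.094137
  p = 8/88 = 0.090909; p^2 = 0.090909^2 = 0.008264
  p = 7/88 = 0.079545; p^2 = 0.079545^2 = 0.006327
  p = 46/88 = 0.522727; p^2 = 0.522727^2 = 0.273244
sum(p^2) = 0.094137 + 0.008264 + 0.006327 + 0.273244 = 0.381972
D = 1 - 0.381972 = 0.618028 ≈ 0.6180

0.6180


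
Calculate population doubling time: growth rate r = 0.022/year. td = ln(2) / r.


td = ln(2) / 0.022 = 0.693147 / 0.022 = 31.5067 ≈ 31.5 years

31.5 years


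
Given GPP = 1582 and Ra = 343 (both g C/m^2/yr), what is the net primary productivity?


NPP = GPP - Ra = 1582 - 343 = 1239 g C/m^2/yr

1239 g C/m^2/yr


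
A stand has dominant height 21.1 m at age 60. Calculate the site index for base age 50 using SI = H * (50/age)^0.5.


50/60 = 0.833333
(0.833333)^0.5 = 0.912871
SI = 21.1 * 0.912871 = 19.2616 ≈ 19.3 m

19.3 m


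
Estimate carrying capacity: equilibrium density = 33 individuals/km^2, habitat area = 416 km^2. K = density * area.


K = 33 * 416 = 13728 individuals

13728 individuals


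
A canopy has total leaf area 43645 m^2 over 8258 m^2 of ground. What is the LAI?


LAI = 43645 / 8258 = 5.2852 ≈ 5.29

5.29


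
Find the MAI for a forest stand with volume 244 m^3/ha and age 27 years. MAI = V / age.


MAI = 244 / 27 = 9.0370 ≈ 9.04 m^3/ha/yr

9.04 m^3/ha/yr


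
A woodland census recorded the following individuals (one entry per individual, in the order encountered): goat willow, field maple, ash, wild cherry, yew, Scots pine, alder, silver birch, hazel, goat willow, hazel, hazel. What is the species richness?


Total individuals logged = 12
Distinct species (count of individuals): goat willow (2), field maple (1), ash (1), wild cherry (1), yew (1), Scots pine (1), alder (1), silver birch (1), hazel (3)
Species richness = number of distinct species = 9

9


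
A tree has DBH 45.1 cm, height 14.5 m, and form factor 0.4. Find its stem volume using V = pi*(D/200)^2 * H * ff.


(D/200)^2 = (45.1/200)^2 = 0.2255^2 = 0.05085025
BA = 3.141593 * 0.05085025 = 0.159751 m^2
V = 0.159751 * 14.5 * 0.4 = 0.926556 ≈ 0.927 m^3

0.927 m^3


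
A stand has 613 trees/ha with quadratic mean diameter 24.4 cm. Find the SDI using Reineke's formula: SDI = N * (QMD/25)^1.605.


QMD/25 = 24.4/25 = 0.976
(0.976)^1.605 = exp(1.605 * ln(0.976)) = exp(1.605 * (-0.0242927)) = exp(-0.0389898) = 0.961761
SDI = 613 * 0.961761 = 589.559 ≈ 590

590


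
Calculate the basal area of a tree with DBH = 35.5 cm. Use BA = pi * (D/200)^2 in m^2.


D/200 = 35.5/200 = 0.1775 m
(D/200)^2 = 0.1775^2 = 0.03150625
BA = 3.141593 * 0.03150625 = 0.0989798 ≈ 0.0990 m^2

0.0990 m^2


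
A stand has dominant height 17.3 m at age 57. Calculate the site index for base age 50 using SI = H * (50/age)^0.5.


50/57 = 0.877193
(0.877193)^0.5 = 0.936586
SI = 17.3 * 0.936586 = 16.2029 ≈ 16.2 m

16.2 m


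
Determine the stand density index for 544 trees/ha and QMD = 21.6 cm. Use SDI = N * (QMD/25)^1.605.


QMD/25 = 21.6/25 = 0.864
(0.864)^1.605 = exp(1.605 * ln(0.864)) = exp(1.605 * (-0.146183)) = exp(-0.234624) = 0.790868
SDI = 544 * 0.790868 = 430.232 ≈ 430

430


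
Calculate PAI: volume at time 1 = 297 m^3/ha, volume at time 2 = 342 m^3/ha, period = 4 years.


PAI = (V2 - V1) / period = (342 - 297) / 4 = 45 / 4 = 11.25 m^3/ha/yr

11.25 m^3/ha/yr


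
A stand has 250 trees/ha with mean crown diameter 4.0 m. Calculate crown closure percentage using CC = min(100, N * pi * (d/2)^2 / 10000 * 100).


(d/2)^2 = (4.0/2)^2 = 2^2 = 4
Crown area = 3.141593 * 4 = 12.5664 m^2
N * area / 10000 * 100 = 250 * 12.5664 / 10000 * 100 = 31.4160
CC = min(100, 31.4160) = 31.4160 ≈ 31.4%

31.4%


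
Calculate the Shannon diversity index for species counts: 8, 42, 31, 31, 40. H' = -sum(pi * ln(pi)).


Total N = 8 + 42 + 31 + 31 + 40 = 152
Per-species terms:
  p = 8/152 = 0.052632; ln(p) = -2.944431; p*ln(p) = 0.052632 * (-2.944431) = -0.154971
  p = 42/152 = 0.276316; ln(p) = -1.286210; p*ln(p) = 0.276316 * (-1.286210) = -0.355400
  p = 31/152 = 0.203947; ln(p) = -1.589895; p*ln(p) = 0.203947 * (-1.589895) = -0.324254
  p = 31/152 = 0.203947; ln(p) = -1.589895; p*ln(p) = 0.203947 * (-1.589895) = -0.324254
  p = 40/152 = 0.263158; ln(p) = -1.335001; p*ln(p) = 0.263158 * (-1.335001) = -0.351316
sum(p*ln(p)) = (-0.154971) + (-0.355400) + (-0.324254) + (-0.324254) + (-0.351316) = -1.510195
H' = -(-1.510195) = 1.510195 ≈ 1.5102

1.5102


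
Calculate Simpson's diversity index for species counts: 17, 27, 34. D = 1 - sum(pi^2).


Total N = 17 + 27 + 34 = 78
Per-species terms:
  p = 17/78 = 0.217949; p^2 = 0.217949^2 = 0.047502
  p = 27/78 = 0.346154; p^2 = 0.346154^2 = 0.119823
  p = 34/78 = 0.435897; p^2 = 0.435897^2 = 0.190006
sum(p^2) = 0.047502 + 0.119823 + 0.190006 = 0.357331
D = 1 - 0.357331 = 0.642669 ≈ 0.6427

0.6427


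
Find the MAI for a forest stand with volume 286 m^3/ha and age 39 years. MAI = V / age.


MAI = 286 / 39 = 7.3333 ≈ 7.33 m^3/ha/yr

7.33 m^3/ha/yr


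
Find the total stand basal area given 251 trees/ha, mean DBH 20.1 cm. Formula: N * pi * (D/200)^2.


(D/200)^2 = (20.1/200)^2 = 0.1005^2 = 0.01010025
Individual BA = 3.141593 * 0.01010025 = 0.0317309 m^2
Stand BA = 251 * 0.0317309 = 7.96446 ≈ 7.96 m^2/ha

7.96 m^2/ha


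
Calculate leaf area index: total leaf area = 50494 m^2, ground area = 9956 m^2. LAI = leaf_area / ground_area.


LAI = 50494 / 9956 = 5.0717 ≈ 5.07

5.07


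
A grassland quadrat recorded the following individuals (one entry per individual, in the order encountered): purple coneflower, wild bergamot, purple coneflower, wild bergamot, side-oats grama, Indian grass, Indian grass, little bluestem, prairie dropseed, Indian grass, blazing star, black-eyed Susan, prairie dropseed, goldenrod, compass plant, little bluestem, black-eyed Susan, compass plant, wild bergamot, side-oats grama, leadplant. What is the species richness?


Total individuals logged = 21
Distinct species (count of individuals): purple coneflower (2), wild bergamot (3), side-oats grama (2), Indian grass (3), little bluestem (2), prairie dropseed (2), blazing star (1), black-eyed Susan (2), goldenrod (1), compass plant (2), leadplant (1)
Species richness = number of distinct species = 11

11


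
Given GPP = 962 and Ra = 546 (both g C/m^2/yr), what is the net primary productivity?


NPP = GPP - Ra = 962 - 546 = 416 g C/m^2/yr

416 g C/m^2/yr


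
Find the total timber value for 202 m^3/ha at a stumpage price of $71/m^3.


Value = 202 * 71 = $14342/ha

$14342/ha


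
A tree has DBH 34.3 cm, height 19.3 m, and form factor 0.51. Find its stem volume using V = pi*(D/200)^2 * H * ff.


(D/200)^2 = (34.3/200)^2 = 0.1715^2 = 0.02941225
BA = 3.141593 * 0.02941225 = 0.0924013 m^2
V = 0.0924013 * 19.3 * 0.51 = 0.909506 ≈ 0.910 m^3

0.910 m^3


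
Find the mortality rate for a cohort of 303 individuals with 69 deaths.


Mortality rate = 69 / 303 = 0.227723 ≈ 0.2277

0.2277


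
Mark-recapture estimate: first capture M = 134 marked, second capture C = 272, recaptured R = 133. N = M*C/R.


N = M * C / R = 134 * 272 / 133 = 36448 / 133 = 274.05 ≈ 274

274 individuals


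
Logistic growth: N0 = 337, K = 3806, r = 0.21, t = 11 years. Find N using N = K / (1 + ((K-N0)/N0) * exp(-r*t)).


(K - N0)/N0 = (3806 - 337)/337 = 3469/337 = 10.2938
r*t = 0.21 * 11 = 2.31; exp(-2.31) = 0.0992613
10.2938 * 0.0992613 = 1.02178
1 + 1.02178 = 2.02178
N = 3806 / 2.02178 = 1882.50 ≈ 1883

1883


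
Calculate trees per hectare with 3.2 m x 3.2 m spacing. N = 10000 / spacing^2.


N = 10000 / 3.2^2 = 10000 / 10.24 = 976.563 ≈ 977 trees/ha

977 trees/ha


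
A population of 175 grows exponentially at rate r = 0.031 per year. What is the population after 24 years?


r*t = 0.031 * 24 = 0.744
exp(0.744) = 2.10434
N = 175 * 2.10434 = 368.260 ≈ 368

368


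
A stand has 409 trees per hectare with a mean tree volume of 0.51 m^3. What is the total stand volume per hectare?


V_stand = 409 * 0.51 = 208.59 ≈ 208.6 m^3/ha

208.6 m^3/ha


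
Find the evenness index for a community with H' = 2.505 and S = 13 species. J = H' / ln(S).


ln(13) = 2.56495
J = H' / ln(S) = 2.505 / 2.56495 = 0.976627 ≈ 0.9766

0.9766


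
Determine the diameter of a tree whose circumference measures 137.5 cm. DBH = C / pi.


DBH = C / pi = 137.5 / 3.141593 = 43.7676 ≈ 43.77 cm

43.77 cm


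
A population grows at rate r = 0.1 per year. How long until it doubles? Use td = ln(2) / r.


td = ln(2) / 0.1 = 0.693147 / 0.1 = 6.93147 ≈ 6.9 years

6.9 years


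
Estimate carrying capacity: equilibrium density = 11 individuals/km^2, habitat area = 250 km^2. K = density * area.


K = 11 * 250 = 2750 individuals

2750 individuals


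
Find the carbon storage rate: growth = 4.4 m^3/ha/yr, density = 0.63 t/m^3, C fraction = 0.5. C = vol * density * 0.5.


C = 4.4 * 0.63 * 0.5 = 1.386 ≈ 1.39 t C/ha/yr

1.39 t C/ha/yr


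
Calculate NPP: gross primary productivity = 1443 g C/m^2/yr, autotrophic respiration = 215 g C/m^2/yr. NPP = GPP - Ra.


NPP = GPP - Ra = 1443 - 215 = 1228 g C/m^2/yr

1228 g C/m^2/yr


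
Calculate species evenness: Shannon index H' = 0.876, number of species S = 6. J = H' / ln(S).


ln(6) = 1.79176
J = H' / ln(S) = 0.876 / 1.79176 = 0.488905 ≈ 0.4889

0.4889


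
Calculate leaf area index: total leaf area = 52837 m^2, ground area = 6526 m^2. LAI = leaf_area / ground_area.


LAI = 52837 / 6526 = 8.0964 ≈ 8.10

8.10


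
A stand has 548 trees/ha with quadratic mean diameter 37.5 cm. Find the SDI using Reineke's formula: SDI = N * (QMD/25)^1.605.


QMD/25 = 37.5/25 = 1.5
(1.5)^1.605 = exp(1.605 * ln(1.5)) = exp(1.605 * 0.405465) = exp(0.650771) = 1.91702
SDI = 548 * 1.91702 = 1050.53 ≈ 1051

1051


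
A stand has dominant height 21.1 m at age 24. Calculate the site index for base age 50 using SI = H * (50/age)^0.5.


50/24 = 2.08333
(2.08333)^0.5 = 1.44337
SI = 21.1 * 1.44337 = 30.4551 ≈ 30.5 m

30.5 m


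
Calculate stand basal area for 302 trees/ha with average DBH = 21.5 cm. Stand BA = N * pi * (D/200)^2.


(D/200)^2 = (21.5/200)^2 = 0.1075^2 = 0.01155625
Individual BA = 3.141593 * 0.01155625 = 0.0363050 m^2
Stand BA = 302 * 0.0363050 = 10.9641 ≈ 10.96 m^2/ha

10.96 m^2/ha


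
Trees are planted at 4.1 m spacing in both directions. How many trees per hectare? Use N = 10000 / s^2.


N = 10000 / 4.1^2 = 10000 / 16.81 = 594.884 ≈ 595 trees/ha

595 trees/ha


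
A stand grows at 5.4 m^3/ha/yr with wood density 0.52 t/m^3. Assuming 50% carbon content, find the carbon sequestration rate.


C = 5.4 * 0.52 * 0.5 = 1.404 ≈ 1.40 t C/ha/yr

1.40 t C/ha/yr


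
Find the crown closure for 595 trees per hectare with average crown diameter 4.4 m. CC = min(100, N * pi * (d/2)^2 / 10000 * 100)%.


(d/2)^2 = (4.4/2)^2 = 2.2^2 = 4.84
Crown area = 3.141593 * 4.84 = 15.2053 m^2
N * area / 10000 * 100 = 595 * 15.2053 / 10000 * 100 = 90.4715
CC = min(100, 90.4715) = 90.4715 ≈ 90.5%

90.5%


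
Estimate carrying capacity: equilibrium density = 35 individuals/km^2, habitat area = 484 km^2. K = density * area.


K = 35 * 484 = 16940 individuals

16940 individuals


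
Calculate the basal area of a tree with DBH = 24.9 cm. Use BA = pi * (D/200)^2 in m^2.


D/200 = 24.9/200 = 0.1245 m
(D/200)^2 = 0.1245^2 = 0.01550025
BA = 3.141593 * 0.01550025 = 0.0486955 ≈ 0.0487 m^2

0.0487 m^2


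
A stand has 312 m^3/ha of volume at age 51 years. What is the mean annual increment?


MAI = 312 / 51 = 6.1176 ≈ 6.12 m^3/ha/yr

6.12 m^3/ha/yr


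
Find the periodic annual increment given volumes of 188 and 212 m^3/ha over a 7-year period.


PAI = (V2 - V1) / period = (212 - 188) / 7 = 24 / 7 = 3.4286 ≈ 3.43 m^3/ha/yr

3.43 m^3/ha/yr


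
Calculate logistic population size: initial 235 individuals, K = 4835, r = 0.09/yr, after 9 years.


(K - N0)/N0 = (4835 - 235)/235 = 4600/235 = 19.5745
r*t = 0.09 * 9 = 0.81; exp(-0.81) = 0.444858
19.5745 * 0.444858 = 8.70787
1 + 8.70787 = 9.70787
N = 4835 / 9.70787 = 498.050 ≈ 498

498


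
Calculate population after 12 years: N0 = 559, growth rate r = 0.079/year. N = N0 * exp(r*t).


r*t = 0.079 * 12 = 0.948
exp(0.948) = 2.58054
N = 559 * 2.58054 = 1442.52 ≈ 1443

1443


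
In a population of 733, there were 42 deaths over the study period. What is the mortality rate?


Mortality rate = 42 / 733 = 0.057299 ≈ 0.0573

0.0573


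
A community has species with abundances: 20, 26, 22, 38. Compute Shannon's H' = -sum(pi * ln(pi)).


Total N = 20 + 26 + 22 + 38 = 106
Per-species terms:
  p = 20/106 = 0.188679; ln(p) = -1.667708; p*ln(p) = 0.188679 * (-1.667708) = -0.314661
  p = 26/106 = 0.245283; ln(p) = -1.405343; p*ln(p) = 0.245283 * (-1.405343) = -0.344707
  p = 22/106 = 0.207547; ln(p) = -1.572397; p*ln(p) = 0.207547 * (-1.572397) = -0.326346
  p = 38/106 = 0.358491; ln(p) = -1.025852; p*ln(p) = 0.358491 * (-1.025852) = -0.367759
sum(p*ln(p)) = (-0.314661) + (-0.344707) + (-0.326346) + (-0.367759) = -1.353473
H' = -(-1.353473) = 1.353473 ≈ 1.3535

1.3535


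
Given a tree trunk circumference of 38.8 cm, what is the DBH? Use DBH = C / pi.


DBH = C / pi = 38.8 / 3.141593 = 12.3504 ≈ 12.35 cm

12.35 cm


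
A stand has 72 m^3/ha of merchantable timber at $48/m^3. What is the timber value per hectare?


Value = 72 * 48 = $3456/ha

$3456/ha


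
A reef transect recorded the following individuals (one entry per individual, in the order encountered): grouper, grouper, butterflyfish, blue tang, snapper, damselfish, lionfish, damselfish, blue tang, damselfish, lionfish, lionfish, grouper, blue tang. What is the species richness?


Total individuals logged = 14
Distinct species (count of individuals): grouper (3), butterflyfish (1), blue tang (3), snapper (1), damselfish (3), lionfish (3)
Species richness = number of distinct species = 6

6


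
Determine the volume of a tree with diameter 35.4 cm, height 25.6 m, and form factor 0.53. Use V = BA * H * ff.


(D/200)^2 = (35.4/200)^2 = 0.177^2 = 0.031329
BA = 3.141593 * 0.031329 = 0.0984230 m^2
V = 0.0984230 * 25.6 * 0.53 = 1.33540 ≈ 1.335 m^3

1.335 m^3


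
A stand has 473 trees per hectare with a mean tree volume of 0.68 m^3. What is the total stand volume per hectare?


V_stand = 473 * 0.68 = 321.64 ≈ 321.6 m^3/ha

321.6 m^3/ha


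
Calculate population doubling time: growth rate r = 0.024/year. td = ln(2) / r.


td = ln(2) / 0.024 = 0.693147 / 0.024 = 28.8811 ≈ 28.9 years

28.9 years


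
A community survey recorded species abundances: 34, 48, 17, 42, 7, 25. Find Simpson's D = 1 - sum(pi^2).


Total N = 34 + 48 + 17 + 42 + 7 + 25 = 173
Per-species terms:
  p = 34/173 = 0.196532; p^2 = 0.196532^2 = 0.038625
  p = 48/173 = 0.277457; p^2 = 0.277457^2 = 0.076982
  p = 17/173 = 0.098266; p^2 = 0.098266^2 = 0.009656
  p = 42/173 = 0.242775; p^2 = 0.242775^2 = 0.058940
  p = 7/173 = 0.040462; p^2 = 0.040462^2 = 0.001637
  p = 25/173 = 0.144509; p^2 = 0.144509^2 = 0.020883
sum(p^2) = 0.038625 + 0.076982 + 0.009656 + 0.058940 + 0.001637 + 0.020883 = 0.206723
D = 1 - 0.206723 = 0.793277 ≈ 0.7933

0.7933


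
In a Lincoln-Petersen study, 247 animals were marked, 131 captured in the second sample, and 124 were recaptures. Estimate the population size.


N = M * C / R = 247 * 131 / 124 = 32357 / 124 = 260.94 ≈ 261

261 individuals


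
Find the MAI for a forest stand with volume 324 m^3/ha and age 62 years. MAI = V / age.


MAI = 324 / 62 = 5.2258 ≈ 5.23 m^3/ha/yr

5.23 m^3/ha/yr


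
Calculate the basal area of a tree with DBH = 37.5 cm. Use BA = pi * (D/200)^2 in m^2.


D/200 = 37.5/200 = 0.1875 m
(D/200)^2 = 0.1875^2 = 0.03515625
BA = 3.141593 * 0.03515625 = 0.110447 ≈ 0.1104 m^2

0.1104 m^2


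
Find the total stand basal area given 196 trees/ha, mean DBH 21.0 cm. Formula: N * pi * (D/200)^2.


(D/200)^2 = (21.0/200)^2 = 0.105^2 = 0.011025
Individual BA = 3.141593 * 0.011025 = 0.0346361 m^2
Stand BA = 196 * 0.0346361 = 6.78868 ≈ 6.79 m^2/ha

6.79 m^2/ha


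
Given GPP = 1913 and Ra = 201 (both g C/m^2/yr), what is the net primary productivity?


NPP = GPP - Ra = 1913 - 201 = 1712 g C/m^2/yr

1712 g C/m^2/yr


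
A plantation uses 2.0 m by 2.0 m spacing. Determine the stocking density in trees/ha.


N = 10000 / 2.0^2 = 10000 / 4 = 2500.00 ≈ 2500 trees/ha

2500 trees/ha


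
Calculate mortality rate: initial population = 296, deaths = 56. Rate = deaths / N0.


Mortality rate = 56 / 296 = 0.189189 ≈ 0.1892

0.1892


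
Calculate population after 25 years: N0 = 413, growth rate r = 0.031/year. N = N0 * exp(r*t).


r*t = 0.031 * 25 = 0.775
exp(0.775) = 2.17059
N = 413 * 2.17059 = 896.454 ≈ 896

896


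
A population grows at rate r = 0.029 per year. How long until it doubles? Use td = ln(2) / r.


td = ln(2) / 0.029 = 0.693147 / 0.029 = 23.9016 ≈ 23.9 years

23.9 years


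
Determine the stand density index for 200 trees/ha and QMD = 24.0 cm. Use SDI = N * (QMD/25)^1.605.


QMD/25 = 24.0/25 = 0.96
(0.96)^1.605 = exp(1.605 * ln(0.96)) = exp(1.605 * (-0.0408220)) = exp(-0.0655193) = 0.936581
SDI = 200 * 0.936581 = 187.316 ≈ 187

187


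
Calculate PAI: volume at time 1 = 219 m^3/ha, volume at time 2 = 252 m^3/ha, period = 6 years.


PAI = (V2 - V1) / period = (252 - 219) / 6 = 33 / 6 = 5.50 m^3/ha/yr

5.50 m^3/ha/yr


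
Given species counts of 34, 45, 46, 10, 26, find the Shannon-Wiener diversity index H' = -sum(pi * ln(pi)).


Total N = 34 + 45 + 46 + 10 + 26 = 161
Per-species terms:
  p = 34/161 = 0.211180; ln(p) = -1.555044; p*ln(p) = 0.211180 * (-1.555044) = -0.328394
  p = 45/161 = 0.279503; ln(p) = -1.274742; p*ln(p) = 0.279503 * (-1.274742) = -0.356294
  p = 46/161 = 0.285714; ln(p) = -1.252764; p*ln(p) = 0.285714 * (-1.252764) = -0.357932
  p = 10/161 = 0.062112; ln(p) = -2.778816; p*ln(p) = 0.062112 * (-2.778816) = -0.172598
  p = 26/161 = 0.161491; ln(p) = -1.823306; p*ln(p) = 0.161491 * (-1.823306) = -0.294448
sum(p*ln(p)) = (-0.328394) + (-0.356294) + (-0.357932) + (-0.172598) + (-0.294448) = -1.509666
H' = -(-1.509666) = 1.509666 ≈ 1.5097

1.5097


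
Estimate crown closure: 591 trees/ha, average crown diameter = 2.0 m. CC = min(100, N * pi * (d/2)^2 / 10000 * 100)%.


(d/2)^2 = (2.0/2)^2 = 1^2 = 1
Crown area = 3.141593 * 1 = 3.14159 m^2
N * area / 10000 * 100 = 591 * 3.14159 / 10000 * 100 = 18.5668
CC = min(100, 18.5668) = 18.5668 ≈ 18.6%

18.6%


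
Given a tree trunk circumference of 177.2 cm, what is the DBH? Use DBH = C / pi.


DBH = C / pi = 177.2 / 3.141593 = 56.4045 ≈ 56.40 cm

56.40 cm


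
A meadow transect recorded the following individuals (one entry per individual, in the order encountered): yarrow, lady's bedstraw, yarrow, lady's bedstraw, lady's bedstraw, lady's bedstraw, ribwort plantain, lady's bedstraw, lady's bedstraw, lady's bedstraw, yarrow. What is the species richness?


Total individuals logged = 11
Distinct species (count of individuals): yarrow (3), lady's bedstraw (7), ribwort plantain (1)
Species richness = number of distinct species = 3

3


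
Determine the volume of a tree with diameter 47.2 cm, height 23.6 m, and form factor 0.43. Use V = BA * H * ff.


(D/200)^2 = (47.2/200)^2 = 0.236^2 = 0.055696
BA = 3.141593 * 0.055696 = 0.174974 m^2
V = 0.174974 * 23.6 * 0.43 = 1.77564 ≈ 1.776 m^3

1.776 m^3


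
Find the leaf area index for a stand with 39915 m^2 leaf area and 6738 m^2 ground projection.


LAI = 39915 / 6738 = 5.9239 ≈ 5.92

5.92


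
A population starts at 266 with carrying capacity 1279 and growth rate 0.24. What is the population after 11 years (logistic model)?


(K - N0)/N0 = (1279 - 266)/266 = 1013/266 = 3.80827
r*t = 0.24 * 11 = 2.64; exp(-2.64) = 0.0713613
3.80827 * 0.0713613 = 0.271763
1 + 0.271763 = 1.27176
N = 1279 / 1.27176 = 1005.69 ≈ 1006

1006


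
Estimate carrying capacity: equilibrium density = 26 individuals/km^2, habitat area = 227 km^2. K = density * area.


K = 26 * 227 = 5902 individuals

5902 individuals


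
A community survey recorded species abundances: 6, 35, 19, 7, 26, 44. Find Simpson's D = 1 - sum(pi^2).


Total N = 6 + 35 + 19 + 7 + 26 + 44 = 137
Per-species terms:
  p = 6/137 = 0.043796; p^2 = 0.043796^2 = 0.001918
  p = 35/137 = 0.255474; p^2 = 0.255474^2 = 0.065267
  p = 19/137 = 0.138686; p^2 = 0.138686^2 = 0.019234
  p = 7/137 = 0.051095; p^2 = 0.051095^2 = 0.002611
  p = 26/137 = 0.189781; p^2 = 0.189781^2 = 0.036017
  p = 44/137 = 0.321168; p^2 = 0.321168^2 = 0.103149
sum(p^2) = 0.001918 + 0.065267 + 0.019234 + 0.002611 + 0.036017 + 0.103149 = 0.228196
D = 1 - 0.228196 = 0.771804 ≈ 0.7718

0.7718


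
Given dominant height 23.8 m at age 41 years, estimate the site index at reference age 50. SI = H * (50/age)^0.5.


50/41 = 1.21951
(1.21951)^0.5 = 1.10431
SI = 23.8 * 1.10431 = 26.2826 ≈ 26.3 m

26.3 m


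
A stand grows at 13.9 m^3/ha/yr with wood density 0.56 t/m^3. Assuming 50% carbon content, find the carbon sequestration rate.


C = 13.9 * 0.56 * 0.5 = 3.892 ≈ 3.89 t C/ha/yr

3.89 t C/ha/yr


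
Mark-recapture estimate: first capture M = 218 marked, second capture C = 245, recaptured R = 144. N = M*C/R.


N = M * C / R = 218 * 245 / 144 = 53410 / 144 = 370.90 ≈ 371

371 individuals


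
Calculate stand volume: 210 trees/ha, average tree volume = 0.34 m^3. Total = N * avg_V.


V_stand = 210 * 0.34 = 71.4 m^3/ha

71.4 m^3/ha


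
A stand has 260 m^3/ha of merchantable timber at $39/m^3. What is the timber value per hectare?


Value = 260 * 39 = $10140/ha

$10140/ha


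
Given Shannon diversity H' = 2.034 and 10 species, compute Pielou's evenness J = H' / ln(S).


ln(10) = 2.30259
J = H' / ln(S) = 2.034 / 2.30259 = 0.883353 ≈ 0.8834

0.8834


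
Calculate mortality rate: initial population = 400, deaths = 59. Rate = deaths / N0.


Mortality rate = 59 / 400 = 0.1475

0.1475


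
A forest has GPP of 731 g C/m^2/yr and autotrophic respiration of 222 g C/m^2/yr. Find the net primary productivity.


NPP = GPP - Ra = 731 - 222 = 509 g C/m^2/yr

509 g C/m^2/yr


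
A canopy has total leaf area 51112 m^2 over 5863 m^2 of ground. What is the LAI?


LAI = 51112 / 5863 = 8.7177 ≈ 8.72

8.72


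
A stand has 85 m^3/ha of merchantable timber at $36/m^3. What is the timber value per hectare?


Value = 85 * 36 = $3060/ha

$3060/ha


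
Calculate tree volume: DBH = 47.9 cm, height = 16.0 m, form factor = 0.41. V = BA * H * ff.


(D/200)^2 = (47.9/200)^2 = 0.2395^2 = 0.05736025
BA = 3.141593 * 0.05736025 = 0.180203 m^2
V = 0.180203 * 16.0 * 0.41 = 1.18213 ≈ 1.182 m^3

1.182 m^3


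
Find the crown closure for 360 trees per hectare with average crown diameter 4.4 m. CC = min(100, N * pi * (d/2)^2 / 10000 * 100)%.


(d/2)^2 = (4.4/2)^2 = 2.2^2 = 4.84
Crown area = 3.141593 * 4.84 = 15.2053 m^2
N * area / 10000 * 100 = 360 * 15.2053 / 10000 * 100 = 54.7391
CC = min(100, 54.7391) = 54.7391 ≈ 54.7%

54.7%


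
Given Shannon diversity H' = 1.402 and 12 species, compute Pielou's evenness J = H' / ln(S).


ln(12) = 2.48491
J = H' / ln(S) = 1.402 / 2.48491 = 0.564206 ≈ 0.5642

0.5642


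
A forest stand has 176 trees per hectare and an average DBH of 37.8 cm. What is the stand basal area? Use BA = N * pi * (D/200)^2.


(D/200)^2 = (37.8/200)^2 = 0.189^2 = 0.035721
Individual BA = 3.141593 * 0.035721 = 0.112221 m^2
Stand BA = 176 * 0.112221 = 19.7509 ≈ 19.75 m^2/ha

19.75 m^2/ha


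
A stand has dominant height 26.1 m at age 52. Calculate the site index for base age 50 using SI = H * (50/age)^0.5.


50/52 = 0.961538
(0.961538)^0.5 = 0.980580
SI = 26.1 * 0.980580 = 25.5931 ≈ 25.6 m

25.6 m


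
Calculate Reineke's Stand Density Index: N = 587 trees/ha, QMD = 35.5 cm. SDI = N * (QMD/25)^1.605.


QMD/25 = 35.5/25 = 1.42
(1.42)^1.605 = exp(1.605 * ln(1.42)) = exp(1.605 * 0.350657) = exp(0.562804) = 1.75559
SDI = 587 * 1.75559 = 1030.53 ≈ 1031

1031


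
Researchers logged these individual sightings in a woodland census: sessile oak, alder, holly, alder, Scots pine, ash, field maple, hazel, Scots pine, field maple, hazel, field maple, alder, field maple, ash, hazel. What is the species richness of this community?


Total individuals logged = 16
Distinct species (count of individuals): sessile oak (1), alder (3), holly (1), Scots pine (2), ash (2), field maple (4), hazel (3)
Species richness = number of distinct species = 7

7


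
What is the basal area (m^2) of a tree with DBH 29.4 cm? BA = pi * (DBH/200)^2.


D/200 = 29.4/200 = 0.147 m
(D/200)^2 = 0.147^2 = 0.021609
BA = 3.141593 * 0.021609 = 0.0678867 ≈ 0.0679 m^2

0.0679 m^2
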